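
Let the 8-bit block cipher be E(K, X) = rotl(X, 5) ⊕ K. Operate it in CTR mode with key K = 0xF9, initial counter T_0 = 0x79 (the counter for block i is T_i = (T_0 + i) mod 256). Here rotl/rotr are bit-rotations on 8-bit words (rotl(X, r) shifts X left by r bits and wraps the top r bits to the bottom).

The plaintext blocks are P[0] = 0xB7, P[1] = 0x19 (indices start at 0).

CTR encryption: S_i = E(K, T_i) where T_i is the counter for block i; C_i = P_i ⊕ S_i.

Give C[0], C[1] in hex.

C[0]: T = 0x79, S = E(K, T) = 0xD6; 0xB7 ⊕ 0xD6 = 0x61.
C[1]: T = 0x7A, S = E(K, T) = 0xB6; 0x19 ⊕ 0xB6 = 0xAF.

C[0] = 0x61, C[1] = 0xAF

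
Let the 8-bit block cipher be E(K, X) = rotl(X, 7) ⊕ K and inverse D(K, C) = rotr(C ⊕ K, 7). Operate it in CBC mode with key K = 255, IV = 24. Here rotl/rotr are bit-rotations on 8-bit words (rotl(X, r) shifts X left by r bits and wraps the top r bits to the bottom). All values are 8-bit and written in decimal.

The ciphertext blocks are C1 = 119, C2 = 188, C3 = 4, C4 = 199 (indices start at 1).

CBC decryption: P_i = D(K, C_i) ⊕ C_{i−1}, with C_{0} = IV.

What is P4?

P4 = 116

P4: D(K, 199) = 112; 112 ⊕ 4 = 116.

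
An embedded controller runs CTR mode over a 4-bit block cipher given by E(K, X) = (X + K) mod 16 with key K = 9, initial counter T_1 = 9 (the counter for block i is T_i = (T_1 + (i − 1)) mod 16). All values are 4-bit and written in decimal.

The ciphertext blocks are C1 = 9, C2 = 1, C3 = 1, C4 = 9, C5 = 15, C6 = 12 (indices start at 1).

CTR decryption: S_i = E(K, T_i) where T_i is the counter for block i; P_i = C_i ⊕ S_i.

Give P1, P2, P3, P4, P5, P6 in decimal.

P1: T = 9, S = E(K, T) = 2; 9 ⊕ 2 = 11.
P2: T = 10, S = E(K, T) = 3; 1 ⊕ 3 = 2.
P3: T = 11, S = E(K, T) = 4; 1 ⊕ 4 = 5.
P4: T = 12, S = E(K, T) = 5; 9 ⊕ 5 = 12.
P5: T = 13, S = E(K, T) = 6; 15 ⊕ 6 = 9.
P6: T = 14, S = E(K, T) = 7; 12 ⊕ 7 = 11.

P1 = 11, P2 = 2, P3 = 5, P4 = 12, P5 = 9, P6 = 11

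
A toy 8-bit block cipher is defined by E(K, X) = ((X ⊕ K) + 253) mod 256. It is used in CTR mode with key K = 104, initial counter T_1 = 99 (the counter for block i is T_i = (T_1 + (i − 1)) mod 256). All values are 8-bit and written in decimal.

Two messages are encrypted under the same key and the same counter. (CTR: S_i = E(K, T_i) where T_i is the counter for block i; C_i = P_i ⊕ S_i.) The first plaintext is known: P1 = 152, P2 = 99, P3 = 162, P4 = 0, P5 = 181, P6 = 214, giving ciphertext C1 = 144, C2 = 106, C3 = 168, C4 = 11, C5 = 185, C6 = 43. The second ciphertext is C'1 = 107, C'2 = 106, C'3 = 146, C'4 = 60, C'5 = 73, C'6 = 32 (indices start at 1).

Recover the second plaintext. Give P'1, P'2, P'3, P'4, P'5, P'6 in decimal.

In CTR with a reused counter, both messages share the same keystream S_i, so C_i ⊕ C'_i = P_i ⊕ P'_i and thus P'_i = P_i ⊕ C_i ⊕ C'_i.
P'1: 152 ⊕ 144 ⊕ 107 = 99.
P'2: 99 ⊕ 106 ⊕ 106 = 99.
P'3: 162 ⊕ 168 ⊕ 146 = 152.
P'4: 0 ⊕ 11 ⊕ 60 = 55.
P'5: 181 ⊕ 185 ⊕ 73 = 69.
P'6: 214 ⊕ 43 ⊕ 32 = 221.

P'1 = 99, P'2 = 99, P'3 = 152, P'4 = 55, P'5 = 69, P'6 = 221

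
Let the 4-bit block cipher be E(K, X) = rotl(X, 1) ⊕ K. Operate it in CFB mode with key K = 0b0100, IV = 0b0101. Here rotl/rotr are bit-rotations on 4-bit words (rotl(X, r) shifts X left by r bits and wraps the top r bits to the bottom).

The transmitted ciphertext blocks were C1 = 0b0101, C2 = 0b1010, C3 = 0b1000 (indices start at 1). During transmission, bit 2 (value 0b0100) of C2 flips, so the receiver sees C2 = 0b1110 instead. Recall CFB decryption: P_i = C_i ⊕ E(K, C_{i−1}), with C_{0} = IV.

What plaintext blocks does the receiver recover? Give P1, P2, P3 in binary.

Only C2 changed, to 0b1110. In CFB, a change in C_i flips the same bit in P_i and garbles P_{i+1}. Decrypting the received ciphertext:
P1: E(K, 0b0101) = 0b1110; 0b0101 ⊕ 0b1110 = 0b1011.
P2: E(K, 0b0101) = 0b1110; 0b1110 ⊕ 0b1110 = 0b0000.
P3: E(K, 0b1110) = 0b1001; 0b1000 ⊕ 0b1001 = 0b0001.
Blocks that differ from the original plaintext: P2, P3.

P1 = 0b1011, P2 = 0b0000, P3 = 0b0001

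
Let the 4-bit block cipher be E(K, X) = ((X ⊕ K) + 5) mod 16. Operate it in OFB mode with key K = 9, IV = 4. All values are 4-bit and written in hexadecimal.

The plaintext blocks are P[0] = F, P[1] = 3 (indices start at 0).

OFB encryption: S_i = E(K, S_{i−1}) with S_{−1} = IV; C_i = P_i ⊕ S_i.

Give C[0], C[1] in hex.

C[0] = D, C[1] = 3

C[0]: S = E(K, 4) = 2; F ⊕ 2 = D.
C[1]: S = E(K, 2) = 0; 3 ⊕ 0 = 3.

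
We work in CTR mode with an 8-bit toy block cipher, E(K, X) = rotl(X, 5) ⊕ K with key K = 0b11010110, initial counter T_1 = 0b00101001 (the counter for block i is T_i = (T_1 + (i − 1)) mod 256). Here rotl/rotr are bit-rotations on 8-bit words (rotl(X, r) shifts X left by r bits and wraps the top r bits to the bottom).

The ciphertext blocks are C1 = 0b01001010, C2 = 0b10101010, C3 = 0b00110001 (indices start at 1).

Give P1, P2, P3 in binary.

CTR decryption: S_i = E(K, T_i) where T_i is the counter for block i; P_i = C_i ⊕ S_i.
P1: T = 0b00101001, S = E(K, T) = 0b11110011; 0b01001010 ⊕ 0b11110011 = 0b10111001.
P2: T = 0b00101010, S = E(K, T) = 0b10010011; 0b10101010 ⊕ 0b10010011 = 0b00111001.
P3: T = 0b00101011, S = E(K, T) = 0b10110011; 0b00110001 ⊕ 0b10110011 = 0b10000010.

P1 = 0b10111001, P2 = 0b00111001, P3 = 0b10000010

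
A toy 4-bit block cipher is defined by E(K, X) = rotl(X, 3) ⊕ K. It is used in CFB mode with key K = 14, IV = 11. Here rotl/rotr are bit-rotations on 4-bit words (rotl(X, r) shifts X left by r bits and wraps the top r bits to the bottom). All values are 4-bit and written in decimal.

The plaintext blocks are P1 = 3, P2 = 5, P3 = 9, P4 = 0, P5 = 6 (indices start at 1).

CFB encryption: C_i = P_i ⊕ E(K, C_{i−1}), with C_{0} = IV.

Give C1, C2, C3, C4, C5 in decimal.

C1 = 0, C2 = 11, C3 = 10, C4 = 11, C5 = 5

C1: E(K, 11) = 3; 3 ⊕ 3 = 0.
C2: E(K, 0) = 14; 5 ⊕ 14 = 11.
C3: E(K, 11) = 3; 9 ⊕ 3 = 10.
C4: E(K, 10) = 11; 0 ⊕ 11 = 11.
C5: E(K, 11) = 3; 6 ⊕ 3 = 5.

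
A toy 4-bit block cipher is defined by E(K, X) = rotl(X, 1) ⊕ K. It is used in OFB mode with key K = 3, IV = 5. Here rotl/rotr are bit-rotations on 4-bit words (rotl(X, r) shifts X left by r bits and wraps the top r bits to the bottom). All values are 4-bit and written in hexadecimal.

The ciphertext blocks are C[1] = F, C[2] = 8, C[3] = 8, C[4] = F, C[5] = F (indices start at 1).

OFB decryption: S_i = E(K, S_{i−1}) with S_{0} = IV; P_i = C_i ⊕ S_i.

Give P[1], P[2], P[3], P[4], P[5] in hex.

P[1]: S = E(K, 5) = 9; F ⊕ 9 = 6.
P[2]: S = E(K, 9) = 0; 8 ⊕ 0 = 8.
P[3]: S = E(K, 0) = 3; 8 ⊕ 3 = B.
P[4]: S = E(K, 3) = 5; F ⊕ 5 = A.
P[5]: S = E(K, 5) = 9; F ⊕ 9 = 6.

P[1] = 6, P[2] = 8, P[3] = B, P[4] = A, P[5] = 6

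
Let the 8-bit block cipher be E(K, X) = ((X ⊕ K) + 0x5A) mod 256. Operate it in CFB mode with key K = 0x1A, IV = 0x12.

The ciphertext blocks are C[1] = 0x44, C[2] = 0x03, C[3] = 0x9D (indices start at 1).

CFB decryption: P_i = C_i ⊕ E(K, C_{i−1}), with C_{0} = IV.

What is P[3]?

P[3] = 0xEE

P[3]: E(K, 0x03) = 0x73; 0x9D ⊕ 0x73 = 0xEE.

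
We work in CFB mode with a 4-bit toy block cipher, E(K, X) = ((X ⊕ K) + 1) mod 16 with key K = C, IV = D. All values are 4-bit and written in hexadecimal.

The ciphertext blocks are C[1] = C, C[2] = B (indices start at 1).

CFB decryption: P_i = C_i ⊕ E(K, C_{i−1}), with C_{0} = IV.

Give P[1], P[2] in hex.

P[1]: E(K, D) = 2; C ⊕ 2 = E.
P[2]: E(K, C) = 1; B ⊕ 1 = A.

P[1] = E, P[2] = A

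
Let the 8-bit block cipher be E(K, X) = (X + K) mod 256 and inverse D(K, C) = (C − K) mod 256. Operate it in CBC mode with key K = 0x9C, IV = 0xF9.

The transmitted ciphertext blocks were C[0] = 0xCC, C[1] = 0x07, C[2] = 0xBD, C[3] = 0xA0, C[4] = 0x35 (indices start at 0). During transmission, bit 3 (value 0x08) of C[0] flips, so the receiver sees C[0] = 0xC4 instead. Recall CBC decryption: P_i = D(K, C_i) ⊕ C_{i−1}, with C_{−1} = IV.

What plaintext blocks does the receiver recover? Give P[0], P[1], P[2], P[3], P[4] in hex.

Only C[0] changed, to 0xC4. In CBC, a change in C_i garbles P_i and flips the same bit in P_{i+1}. Decrypting the received ciphertext:
P[0]: D(K, 0xC4) = 0x28; 0x28 ⊕ 0xF9 = 0xD1.
P[1]: D(K, 0x07) = 0x6B; 0x6B ⊕ 0xC4 = 0xAF.
P[2]: D(K, 0xBD) = 0x21; 0x21 ⊕ 0x07 = 0x26.
P[3]: D(K, 0xA0) = 0x04; 0x04 ⊕ 0xBD = 0xB9.
P[4]: D(K, 0x35) = 0x99; 0x99 ⊕ 0xA0 = 0x39.
Blocks that differ from the original plaintext: P[0], P[1].

P[0] = 0xD1, P[1] = 0xAF, P[2] = 0x26, P[3] = 0xB9, P[4] = 0x39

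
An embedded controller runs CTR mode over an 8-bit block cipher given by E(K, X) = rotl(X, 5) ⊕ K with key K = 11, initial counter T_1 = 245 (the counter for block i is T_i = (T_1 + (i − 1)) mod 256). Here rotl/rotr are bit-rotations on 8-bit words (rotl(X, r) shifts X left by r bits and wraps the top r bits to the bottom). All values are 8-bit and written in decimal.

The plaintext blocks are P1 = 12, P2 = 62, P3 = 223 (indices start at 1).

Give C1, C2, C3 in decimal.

CTR encryption: S_i = E(K, T_i) where T_i is the counter for block i; C_i = P_i ⊕ S_i.
C1: T = 245, S = E(K, T) = 181; 12 ⊕ 181 = 185.
C2: T = 246, S = E(K, T) = 213; 62 ⊕ 213 = 235.
C3: T = 247, S = E(K, T) = 245; 223 ⊕ 245 = 42.

C1 = 185, C2 = 235, C3 = 42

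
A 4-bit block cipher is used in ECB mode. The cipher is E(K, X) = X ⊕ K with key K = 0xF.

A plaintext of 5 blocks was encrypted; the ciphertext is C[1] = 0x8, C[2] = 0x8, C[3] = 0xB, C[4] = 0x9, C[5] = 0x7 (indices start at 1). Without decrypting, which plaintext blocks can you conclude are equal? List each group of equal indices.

ECB encrypts each block independently with the same key, so equal ciphertext blocks imply equal plaintext blocks.
C[1] = C[2] = 0x8, so P[1] = P[2].

P[1] = P[2]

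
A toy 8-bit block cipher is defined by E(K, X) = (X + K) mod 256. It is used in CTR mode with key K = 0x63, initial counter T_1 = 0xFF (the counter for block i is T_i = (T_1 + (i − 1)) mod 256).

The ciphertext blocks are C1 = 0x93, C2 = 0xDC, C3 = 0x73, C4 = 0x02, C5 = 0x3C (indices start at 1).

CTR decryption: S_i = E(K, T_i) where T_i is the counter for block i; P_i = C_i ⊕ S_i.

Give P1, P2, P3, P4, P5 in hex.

P1 = 0xF1, P2 = 0xBF, P3 = 0x17, P4 = 0x67, P5 = 0x5A

P1: T = 0xFF, S = E(K, T) = 0x62; 0x93 ⊕ 0x62 = 0xF1.
P2: T = 0x00, S = E(K, T) = 0x63; 0xDC ⊕ 0x63 = 0xBF.
P3: T = 0x01, S = E(K, T) = 0x64; 0x73 ⊕ 0x64 = 0x17.
P4: T = 0x02, S = E(K, T) = 0x65; 0x02 ⊕ 0x65 = 0x67.
P5: T = 0x03, S = E(K, T) = 0x66; 0x3C ⊕ 0x66 = 0x5A.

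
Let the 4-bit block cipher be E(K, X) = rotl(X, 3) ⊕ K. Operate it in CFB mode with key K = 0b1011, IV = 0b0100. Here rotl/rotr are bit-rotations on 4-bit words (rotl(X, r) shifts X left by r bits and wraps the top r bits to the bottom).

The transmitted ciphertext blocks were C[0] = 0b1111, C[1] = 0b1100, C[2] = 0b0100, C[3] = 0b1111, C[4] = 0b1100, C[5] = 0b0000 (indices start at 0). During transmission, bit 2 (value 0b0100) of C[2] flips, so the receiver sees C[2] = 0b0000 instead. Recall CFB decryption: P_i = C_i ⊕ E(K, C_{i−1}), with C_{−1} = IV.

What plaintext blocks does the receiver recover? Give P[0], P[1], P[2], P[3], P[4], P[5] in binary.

Only C[2] changed, to 0b0000. In CFB, a change in C_i flips the same bit in P_i and garbles P_{i+1}. Decrypting the received ciphertext:
P[0]: E(K, 0b0100) = 0b1001; 0b1111 ⊕ 0b1001 = 0b0110.
P[1]: E(K, 0b1111) = 0b0100; 0b1100 ⊕ 0b0100 = 0b1000.
P[2]: E(K, 0b1100) = 0b1101; 0b0000 ⊕ 0b1101 = 0b1101.
P[3]: E(K, 0b0000) = 0b1011; 0b1111 ⊕ 0b1011 = 0b0100.
P[4]: E(K, 0b1111) = 0b0100; 0b1100 ⊕ 0b0100 = 0b1000.
P[5]: E(K, 0b1100) = 0b1101; 0b0000 ⊕ 0b1101 = 0b1101.
Blocks that differ from the original plaintext: P[2], P[3].

P[0] = 0b0110, P[1] = 0b1000, P[2] = 0b1101, P[3] = 0b0100, P[4] = 0b1000, P[5] = 0b1101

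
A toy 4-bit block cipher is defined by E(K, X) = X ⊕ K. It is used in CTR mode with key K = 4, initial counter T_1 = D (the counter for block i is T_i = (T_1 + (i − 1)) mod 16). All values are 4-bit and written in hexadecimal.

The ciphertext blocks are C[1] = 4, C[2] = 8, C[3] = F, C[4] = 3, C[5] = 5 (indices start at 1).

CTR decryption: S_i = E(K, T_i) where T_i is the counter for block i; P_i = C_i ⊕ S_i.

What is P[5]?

P[5]: T = 1, S = E(K, T) = 5; 5 ⊕ 5 = 0.

P[5] = 0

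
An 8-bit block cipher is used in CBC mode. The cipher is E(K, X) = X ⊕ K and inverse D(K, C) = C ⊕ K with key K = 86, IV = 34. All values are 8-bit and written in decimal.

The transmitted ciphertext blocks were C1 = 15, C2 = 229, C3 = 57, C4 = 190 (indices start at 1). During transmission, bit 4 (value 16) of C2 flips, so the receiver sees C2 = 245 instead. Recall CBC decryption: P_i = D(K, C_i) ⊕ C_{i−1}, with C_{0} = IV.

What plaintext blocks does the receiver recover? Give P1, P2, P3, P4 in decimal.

Only C2 changed, to 245. In CBC, a change in C_i garbles P_i and flips the same bit in P_{i+1}. Decrypting the received ciphertext:
P1: D(K, 15) = 89; 89 ⊕ 34 = 123.
P2: D(K, 245) = 163; 163 ⊕ 15 = 172.
P3: D(K, 57) = 111; 111 ⊕ 245 = 154.
P4: D(K, 190) = 232; 232 ⊕ 57 = 209.
Blocks that differ from the original plaintext: P2, P3.

P1 = 123, P2 = 172, P3 = 154, P4 = 209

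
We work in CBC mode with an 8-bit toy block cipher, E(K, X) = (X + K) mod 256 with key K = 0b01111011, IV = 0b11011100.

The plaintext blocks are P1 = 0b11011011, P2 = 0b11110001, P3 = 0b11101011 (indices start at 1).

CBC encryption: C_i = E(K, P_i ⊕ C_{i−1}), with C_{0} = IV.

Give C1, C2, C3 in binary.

C1 = 0b10000010, C2 = 0b11101110, C3 = 0b10000000

C1: P1 ⊕ 0b11011100 = 0b00000111; E(K, 0b00000111) = 0b10000010.
C2: P2 ⊕ 0b10000010 = 0b01110011; E(K, 0b01110011) = 0b11101110.
C3: P3 ⊕ 0b11101110 = 0b00000101; E(K, 0b00000101) = 0b10000000.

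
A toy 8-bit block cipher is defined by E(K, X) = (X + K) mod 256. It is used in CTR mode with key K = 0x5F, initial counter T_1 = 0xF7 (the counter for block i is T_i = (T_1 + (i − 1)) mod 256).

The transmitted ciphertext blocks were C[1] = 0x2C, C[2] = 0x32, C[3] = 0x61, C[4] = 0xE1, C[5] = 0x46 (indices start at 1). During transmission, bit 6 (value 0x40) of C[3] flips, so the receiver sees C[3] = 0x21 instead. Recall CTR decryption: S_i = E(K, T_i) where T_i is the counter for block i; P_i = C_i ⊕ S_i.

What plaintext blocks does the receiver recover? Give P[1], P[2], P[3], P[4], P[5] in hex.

Only C[3] changed, to 0x21. In CTR, a change in C_i flips the same bit in P_i only; the keystream is unaffected. Decrypting the received ciphertext:
P[1]: T = 0xF7, S = E(K, T) = 0x56; 0x2C ⊕ 0x56 = 0x7A.
P[2]: T = 0xF8, S = E(K, T) = 0x57; 0x32 ⊕ 0x57 = 0x65.
P[3]: T = 0xF9, S = E(K, T) = 0x58; 0x21 ⊕ 0x58 = 0x79.
P[4]: T = 0xFA, S = E(K, T) = 0x59; 0xE1 ⊕ 0x59 = 0xB8.
P[5]: T = 0xFB, S = E(K, T) = 0x5A; 0x46 ⊕ 0x5A = 0x1C.
Blocks that differ from the original plaintext: P[3].

P[1] = 0x7A, P[2] = 0x65, P[3] = 0x79, P[4] = 0xB8, P[5] = 0x1C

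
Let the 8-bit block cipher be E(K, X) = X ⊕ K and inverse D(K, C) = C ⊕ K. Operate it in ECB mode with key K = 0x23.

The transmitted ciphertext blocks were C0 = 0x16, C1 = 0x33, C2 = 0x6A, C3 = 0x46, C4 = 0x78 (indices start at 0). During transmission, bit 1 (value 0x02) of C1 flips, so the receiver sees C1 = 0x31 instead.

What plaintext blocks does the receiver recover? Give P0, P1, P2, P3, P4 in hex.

ECB decryption: P_i = D(K, C_i).
Only C1 changed, to 0x31. In ECB, a change in C_i affects only P_i. Decrypting the received ciphertext:
P0: D(K, 0x16) = 0x35.
P1: D(K, 0x31) = 0x12.
P2: D(K, 0x6A) = 0x49.
P3: D(K, 0x46) = 0x65.
P4: D(K, 0x78) = 0x5B.
Blocks that differ from the original plaintext: P1.

P0 = 0x35, P1 = 0x12, P2 = 0x49, P3 = 0x65, P4 = 0x5B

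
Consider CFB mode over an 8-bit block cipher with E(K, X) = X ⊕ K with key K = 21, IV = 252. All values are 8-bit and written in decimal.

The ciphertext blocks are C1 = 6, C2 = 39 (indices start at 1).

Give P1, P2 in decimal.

CFB decryption: P_i = C_i ⊕ E(K, C_{i−1}), with C_{0} = IV.
P1: E(K, 252) = 233; 6 ⊕ 233 = 239.
P2: E(K, 6) = 19; 39 ⊕ 19 = 52.

P1 = 239, P2 = 52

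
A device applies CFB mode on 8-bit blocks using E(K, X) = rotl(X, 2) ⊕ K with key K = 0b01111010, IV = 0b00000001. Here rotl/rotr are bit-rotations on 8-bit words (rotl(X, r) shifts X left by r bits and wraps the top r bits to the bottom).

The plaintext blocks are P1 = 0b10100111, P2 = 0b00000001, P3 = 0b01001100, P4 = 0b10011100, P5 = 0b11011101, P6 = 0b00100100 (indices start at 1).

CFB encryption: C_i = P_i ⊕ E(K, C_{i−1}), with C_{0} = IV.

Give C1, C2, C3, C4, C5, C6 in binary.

C1 = 0b11011001, C2 = 0b00011100, C3 = 0b01000110, C4 = 0b11111111, C5 = 0b01011000, C6 = 0b00111111

C1: E(K, 0b00000001) = 0b01111110; 0b10100111 ⊕ 0b01111110 = 0b11011001.
C2: E(K, 0b11011001) = 0b00011101; 0b00000001 ⊕ 0b00011101 = 0b00011100.
C3: E(K, 0b00011100) = 0b00001010; 0b01001100 ⊕ 0b00001010 = 0b01000110.
C4: E(K, 0b01000110) = 0b01100011; 0b10011100 ⊕ 0b01100011 = 0b11111111.
C5: E(K, 0b11111111) = 0b10000101; 0b11011101 ⊕ 0b10000101 = 0b01011000.
C6: E(K, 0b01011000) = 0b00011011; 0b00100100 ⊕ 0b00011011 = 0b00111111.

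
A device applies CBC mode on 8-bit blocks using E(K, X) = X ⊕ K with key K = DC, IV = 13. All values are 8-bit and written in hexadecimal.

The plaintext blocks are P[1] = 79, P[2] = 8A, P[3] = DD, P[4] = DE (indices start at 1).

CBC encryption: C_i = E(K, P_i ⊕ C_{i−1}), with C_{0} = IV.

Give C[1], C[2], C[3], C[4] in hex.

C[1] = B6, C[2] = E0, C[3] = E1, C[4] = E3

C[1]: P[1] ⊕ 13 = 6A; E(K, 6A) = B6.
C[2]: P[2] ⊕ B6 = 3C; E(K, 3C) = E0.
C[3]: P[3] ⊕ E0 = 3D; E(K, 3D) = E1.
C[4]: P[4] ⊕ E1 = 3F; E(K, 3F) = E3.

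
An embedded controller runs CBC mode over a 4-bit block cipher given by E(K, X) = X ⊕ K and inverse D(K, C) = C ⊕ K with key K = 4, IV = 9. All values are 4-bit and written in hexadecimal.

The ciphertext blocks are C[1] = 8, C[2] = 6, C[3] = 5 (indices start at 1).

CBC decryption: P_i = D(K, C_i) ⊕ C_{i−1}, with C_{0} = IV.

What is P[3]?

P[3] = 7

P[3]: D(K, 5) = 1; 1 ⊕ 6 = 7.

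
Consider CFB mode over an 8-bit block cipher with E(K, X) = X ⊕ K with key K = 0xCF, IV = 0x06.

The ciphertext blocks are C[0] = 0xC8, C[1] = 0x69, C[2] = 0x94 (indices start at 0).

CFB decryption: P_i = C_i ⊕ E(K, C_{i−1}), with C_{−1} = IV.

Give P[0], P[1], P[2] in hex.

P[0]: E(K, 0x06) = 0xC9; 0xC8 ⊕ 0xC9 = 0x01.
P[1]: E(K, 0xC8) = 0x07; 0x69 ⊕ 0x07 = 0x6E.
P[2]: E(K, 0x69) = 0xA6; 0x94 ⊕ 0xA6 = 0x32.

P[0] = 0x01, P[1] = 0x6E, P[2] = 0x32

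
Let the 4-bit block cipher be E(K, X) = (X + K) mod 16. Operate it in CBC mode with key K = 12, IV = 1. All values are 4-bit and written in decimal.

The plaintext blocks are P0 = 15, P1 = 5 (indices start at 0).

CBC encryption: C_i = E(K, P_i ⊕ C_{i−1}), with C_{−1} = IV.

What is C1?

C1 = 11

C0: P0 ⊕ 1 = 14; E(K, 14) = 10.
C1: P1 ⊕ 10 = 15; E(K, 15) = 11.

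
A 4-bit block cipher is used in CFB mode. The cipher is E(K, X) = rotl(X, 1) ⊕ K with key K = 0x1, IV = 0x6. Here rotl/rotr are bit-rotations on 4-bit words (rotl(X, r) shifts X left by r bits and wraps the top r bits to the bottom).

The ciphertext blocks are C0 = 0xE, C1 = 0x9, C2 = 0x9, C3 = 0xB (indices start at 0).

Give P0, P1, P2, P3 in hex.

P0 = 0x3, P1 = 0x5, P2 = 0xB, P3 = 0x9

CFB decryption: P_i = C_i ⊕ E(K, C_{i−1}), with C_{−1} = IV.
P0: E(K, 0x6) = 0xD; 0xE ⊕ 0xD = 0x3.
P1: E(K, 0xE) = 0xC; 0x9 ⊕ 0xC = 0x5.
P2: E(K, 0x9) = 0x2; 0x9 ⊕ 0x2 = 0xB.
P3: E(K, 0x9) = 0x2; 0xB ⊕ 0x2 = 0x9.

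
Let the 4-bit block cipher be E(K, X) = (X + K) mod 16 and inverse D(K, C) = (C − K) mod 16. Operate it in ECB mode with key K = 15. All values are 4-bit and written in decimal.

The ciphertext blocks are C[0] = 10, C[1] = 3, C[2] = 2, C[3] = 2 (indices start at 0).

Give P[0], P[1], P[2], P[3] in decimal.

ECB decryption: P_i = D(K, C_i).
P[0]: D(K, 10) = 11.
P[1]: D(K, 3) = 4.
P[2]: D(K, 2) = 3.
P[3]: D(K, 2) = 3.

P[0] = 11, P[1] = 4, P[2] = 3, P[3] = 3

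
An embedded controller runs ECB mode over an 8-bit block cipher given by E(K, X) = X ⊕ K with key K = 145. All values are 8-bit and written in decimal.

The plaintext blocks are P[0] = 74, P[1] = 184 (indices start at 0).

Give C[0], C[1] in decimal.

C[0] = 219, C[1] = 41

ECB encryption: C_i = E(K, P_i).
C[0]: E(K, 74) = 219.
C[1]: E(K, 184) = 41.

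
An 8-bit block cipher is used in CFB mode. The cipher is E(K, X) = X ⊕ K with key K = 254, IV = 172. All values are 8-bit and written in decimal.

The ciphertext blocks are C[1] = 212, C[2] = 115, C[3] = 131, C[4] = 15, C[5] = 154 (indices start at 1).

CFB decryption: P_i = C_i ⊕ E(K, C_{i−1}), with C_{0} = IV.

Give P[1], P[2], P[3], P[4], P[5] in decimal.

P[1] = 134, P[2] = 89, P[3] = 14, P[4] = 114, P[5] = 107

P[1]: E(K, 172) = 82; 212 ⊕ 82 = 134.
P[2]: E(K, 212) = 42; 115 ⊕ 42 = 89.
P[3]: E(K, 115) = 141; 131 ⊕ 141 = 14.
P[4]: E(K, 131) = 125; 15 ⊕ 125 = 114.
P[5]: E(K, 15) = 241; 154 ⊕ 241 = 107.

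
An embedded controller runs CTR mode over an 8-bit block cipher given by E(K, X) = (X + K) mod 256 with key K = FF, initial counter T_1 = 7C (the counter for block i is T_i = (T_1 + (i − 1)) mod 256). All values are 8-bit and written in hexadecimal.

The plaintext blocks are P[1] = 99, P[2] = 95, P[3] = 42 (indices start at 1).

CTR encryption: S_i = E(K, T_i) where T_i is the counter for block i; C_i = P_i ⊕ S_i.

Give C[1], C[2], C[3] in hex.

C[1]: T = 7C, S = E(K, T) = 7B; 99 ⊕ 7B = E2.
C[2]: T = 7D, S = E(K, T) = 7C; 95 ⊕ 7C = E9.
C[3]: T = 7E, S = E(K, T) = 7D; 42 ⊕ 7D = 3F.

C[1] = E2, C[2] = E9, C[3] = 3F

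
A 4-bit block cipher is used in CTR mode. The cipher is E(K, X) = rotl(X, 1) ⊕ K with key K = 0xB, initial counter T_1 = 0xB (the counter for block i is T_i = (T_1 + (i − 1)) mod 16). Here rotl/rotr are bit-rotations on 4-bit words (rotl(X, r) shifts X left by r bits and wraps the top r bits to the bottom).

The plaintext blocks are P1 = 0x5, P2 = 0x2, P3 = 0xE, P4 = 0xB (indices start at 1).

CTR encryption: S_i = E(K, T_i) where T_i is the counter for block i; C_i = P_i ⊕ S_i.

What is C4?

C4 = 0xD

C1: T = 0xB, S = E(K, T) = 0xC; 0x5 ⊕ 0xC = 0x9.
C2: T = 0xC, S = E(K, T) = 0x2; 0x2 ⊕ 0x2 = 0x0.
C3: T = 0xD, S = E(K, T) = 0x0; 0xE ⊕ 0x0 = 0xE.
C4: T = 0xE, S = E(K, T) = 0x6; 0xB ⊕ 0x6 = 0xD.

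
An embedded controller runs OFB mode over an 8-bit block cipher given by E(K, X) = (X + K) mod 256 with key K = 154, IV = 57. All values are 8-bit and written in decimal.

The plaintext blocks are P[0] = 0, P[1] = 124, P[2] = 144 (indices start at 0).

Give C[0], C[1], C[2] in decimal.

C[0] = 211, C[1] = 17, C[2] = 151

OFB encryption: S_i = E(K, S_{i−1}) with S_{−1} = IV; C_i = P_i ⊕ S_i.
C[0]: S = E(K, 57) = 211; 0 ⊕ 211 = 211.
C[1]: S = E(K, 211) = 109; 124 ⊕ 109 = 17.
C[2]: S = E(K, 109) = 7; 144 ⊕ 7 = 151.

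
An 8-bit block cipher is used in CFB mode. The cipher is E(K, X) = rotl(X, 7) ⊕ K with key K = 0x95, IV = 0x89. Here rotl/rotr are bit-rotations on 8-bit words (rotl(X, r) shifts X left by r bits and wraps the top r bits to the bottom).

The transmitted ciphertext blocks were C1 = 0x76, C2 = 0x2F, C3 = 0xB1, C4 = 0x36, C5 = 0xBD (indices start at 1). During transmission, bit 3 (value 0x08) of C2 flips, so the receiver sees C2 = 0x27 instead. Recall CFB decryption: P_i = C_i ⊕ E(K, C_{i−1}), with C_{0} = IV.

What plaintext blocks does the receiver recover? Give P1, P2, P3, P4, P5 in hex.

Only C2 changed, to 0x27. In CFB, a change in C_i flips the same bit in P_i and garbles P_{i+1}. Decrypting the received ciphertext:
P1: E(K, 0x89) = 0x51; 0x76 ⊕ 0x51 = 0x27.
P2: E(K, 0x76) = 0xAE; 0x27 ⊕ 0xAE = 0x89.
P3: E(K, 0x27) = 0x06; 0xB1 ⊕ 0x06 = 0xB7.
P4: E(K, 0xB1) = 0x4D; 0x36 ⊕ 0x4D = 0x7B.
P5: E(K, 0x36) = 0x8E; 0xBD ⊕ 0x8E = 0x33.
Blocks that differ from the original plaintext: P2, P3.

P1 = 0x27, P2 = 0x89, P3 = 0xB7, P4 = 0x7B, P5 = 0x33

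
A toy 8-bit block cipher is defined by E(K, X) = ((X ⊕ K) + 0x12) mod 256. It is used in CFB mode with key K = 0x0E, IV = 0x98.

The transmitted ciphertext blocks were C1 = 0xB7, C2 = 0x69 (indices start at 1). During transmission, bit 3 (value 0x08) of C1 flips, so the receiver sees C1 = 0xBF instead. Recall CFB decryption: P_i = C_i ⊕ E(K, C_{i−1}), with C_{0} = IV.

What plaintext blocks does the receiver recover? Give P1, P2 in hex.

P1 = 0x17, P2 = 0xAA

Only C1 changed, to 0xBF. In CFB, a change in C_i flips the same bit in P_i and garbles P_{i+1}. Decrypting the received ciphertext:
P1: E(K, 0x98) = 0xA8; 0xBF ⊕ 0xA8 = 0x17.
P2: E(K, 0xBF) = 0xC3; 0x69 ⊕ 0xC3 = 0xAA.
Blocks that differ from the original plaintext: P1, P2.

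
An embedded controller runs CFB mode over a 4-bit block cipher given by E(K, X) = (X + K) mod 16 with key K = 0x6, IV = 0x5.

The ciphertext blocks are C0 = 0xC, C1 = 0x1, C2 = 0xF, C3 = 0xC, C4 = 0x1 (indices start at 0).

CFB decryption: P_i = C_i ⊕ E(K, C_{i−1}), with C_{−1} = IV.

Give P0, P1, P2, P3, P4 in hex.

P0: E(K, 0x5) = 0xB; 0xC ⊕ 0xB = 0x7.
P1: E(K, 0xC) = 0x2; 0x1 ⊕ 0x2 = 0x3.
P2: E(K, 0x1) = 0x7; 0xF ⊕ 0x7 = 0x8.
P3: E(K, 0xF) = 0x5; 0xC ⊕ 0x5 = 0x9.
P4: E(K, 0xC) = 0x2; 0x1 ⊕ 0x2 = 0x3.

P0 = 0x7, P1 = 0x3, P2 = 0x8, P3 = 0x9, P4 = 0x3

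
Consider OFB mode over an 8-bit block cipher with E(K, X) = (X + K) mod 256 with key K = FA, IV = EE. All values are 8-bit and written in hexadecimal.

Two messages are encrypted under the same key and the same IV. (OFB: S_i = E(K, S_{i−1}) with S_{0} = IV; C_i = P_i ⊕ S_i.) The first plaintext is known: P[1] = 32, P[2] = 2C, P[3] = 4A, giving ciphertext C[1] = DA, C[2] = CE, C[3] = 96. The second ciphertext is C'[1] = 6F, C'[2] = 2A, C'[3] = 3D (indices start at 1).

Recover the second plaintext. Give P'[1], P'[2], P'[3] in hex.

In OFB with a reused IV, both messages share the same keystream S_i, so C_i ⊕ C'_i = P_i ⊕ P'_i and thus P'_i = P_i ⊕ C_i ⊕ C'_i.
P'[1]: 32 ⊕ DA ⊕ 6F = 87.
P'[2]: 2C ⊕ CE ⊕ 2A = C8.
P'[3]: 4A ⊕ 96 ⊕ 3D = E1.

P'[1] = 87, P'[2] = C8, P'[3] = E1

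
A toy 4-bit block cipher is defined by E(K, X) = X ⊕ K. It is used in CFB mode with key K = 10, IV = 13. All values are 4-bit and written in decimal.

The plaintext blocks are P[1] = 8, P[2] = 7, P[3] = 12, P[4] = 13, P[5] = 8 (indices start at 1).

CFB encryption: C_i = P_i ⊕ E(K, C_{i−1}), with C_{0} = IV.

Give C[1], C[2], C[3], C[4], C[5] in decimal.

C[1] = 15, C[2] = 2, C[3] = 4, C[4] = 3, C[5] = 1

C[1]: E(K, 13) = 7; 8 ⊕ 7 = 15.
C[2]: E(K, 15) = 5; 7 ⊕ 5 = 2.
C[3]: E(K, 2) = 8; 12 ⊕ 8 = 4.
C[4]: E(K, 4) = 14; 13 ⊕ 14 = 3.
C[5]: E(K, 3) = 9; 8 ⊕ 9 = 1.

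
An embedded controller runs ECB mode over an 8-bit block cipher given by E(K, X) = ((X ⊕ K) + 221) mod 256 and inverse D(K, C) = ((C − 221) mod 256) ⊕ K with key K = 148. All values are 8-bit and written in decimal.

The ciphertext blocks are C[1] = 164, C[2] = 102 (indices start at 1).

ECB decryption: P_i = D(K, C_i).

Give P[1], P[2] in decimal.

P[1] = 83, P[2] = 29

P[1]: D(K, 164) = 83.
P[2]: D(K, 102) = 29.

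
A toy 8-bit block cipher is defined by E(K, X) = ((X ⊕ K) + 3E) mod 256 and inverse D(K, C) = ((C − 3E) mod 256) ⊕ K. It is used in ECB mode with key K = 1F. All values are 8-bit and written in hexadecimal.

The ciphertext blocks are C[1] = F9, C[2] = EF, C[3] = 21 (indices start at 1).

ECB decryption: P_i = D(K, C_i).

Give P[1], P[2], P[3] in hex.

P[1] = A4, P[2] = AE, P[3] = FC

P[1]: D(K, F9) = A4.
P[2]: D(K, EF) = AE.
P[3]: D(K, 21) = FC.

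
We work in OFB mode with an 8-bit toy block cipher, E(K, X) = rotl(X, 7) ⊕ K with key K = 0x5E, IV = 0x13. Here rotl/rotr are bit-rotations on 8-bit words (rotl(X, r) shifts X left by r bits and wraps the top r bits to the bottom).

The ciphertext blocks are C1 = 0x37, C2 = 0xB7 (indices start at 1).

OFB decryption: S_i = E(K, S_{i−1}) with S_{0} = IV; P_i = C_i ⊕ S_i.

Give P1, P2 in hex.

P1 = 0xE0, P2 = 0x02

P1: S = E(K, 0x13) = 0xD7; 0x37 ⊕ 0xD7 = 0xE0.
P2: S = E(K, 0xD7) = 0xB5; 0xB7 ⊕ 0xB5 = 0x02.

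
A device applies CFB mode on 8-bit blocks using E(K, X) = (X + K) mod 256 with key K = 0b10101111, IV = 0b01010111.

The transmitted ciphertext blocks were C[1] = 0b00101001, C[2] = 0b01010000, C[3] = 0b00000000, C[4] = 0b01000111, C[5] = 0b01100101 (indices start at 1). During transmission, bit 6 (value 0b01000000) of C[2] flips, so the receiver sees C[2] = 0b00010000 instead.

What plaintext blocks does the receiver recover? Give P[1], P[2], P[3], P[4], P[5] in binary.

CFB decryption: P_i = C_i ⊕ E(K, C_{i−1}), with C_{0} = IV.
Only C[2] changed, to 0b00010000. In CFB, a change in C_i flips the same bit in P_i and garbles P_{i+1}. Decrypting the received ciphertext:
P[1]: E(K, 0b01010111) = 0b00000110; 0b00101001 ⊕ 0b00000110 = 0b00101111.
P[2]: E(K, 0b00101001) = 0b11011000; 0b00010000 ⊕ 0b11011000 = 0b11001000.
P[3]: E(K, 0b00010000) = 0b10111111; 0b00000000 ⊕ 0b10111111 = 0b10111111.
P[4]: E(K, 0b00000000) = 0b10101111; 0b01000111 ⊕ 0b10101111 = 0b11101000.
P[5]: E(K, 0b01000111) = 0b11110110; 0b01100101 ⊕ 0b11110110 = 0b10010011.
Blocks that differ from the original plaintext: P[2], P[3].

P[1] = 0b00101111, P[2] = 0b11001000, P[3] = 0b10111111, P[4] = 0b11101000, P[5] = 0b10010011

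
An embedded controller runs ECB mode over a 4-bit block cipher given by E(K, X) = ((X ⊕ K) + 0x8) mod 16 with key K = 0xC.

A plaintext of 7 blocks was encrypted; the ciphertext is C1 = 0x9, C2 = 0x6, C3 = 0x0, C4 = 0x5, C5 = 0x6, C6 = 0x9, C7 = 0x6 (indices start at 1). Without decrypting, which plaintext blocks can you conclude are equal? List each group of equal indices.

P1 = P6; P2 = P5 = P7

ECB encrypts each block independently with the same key, so equal ciphertext blocks imply equal plaintext blocks.
C1 = C6 = 0x9, so P1 = P6.
C2 = C5 = C7 = 0x6, so P2 = P5 = P7.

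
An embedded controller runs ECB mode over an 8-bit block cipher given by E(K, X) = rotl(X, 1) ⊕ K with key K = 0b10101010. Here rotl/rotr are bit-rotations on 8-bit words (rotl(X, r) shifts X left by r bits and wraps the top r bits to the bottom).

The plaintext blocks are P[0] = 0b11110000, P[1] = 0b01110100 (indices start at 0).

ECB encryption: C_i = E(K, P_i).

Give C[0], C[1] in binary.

C[0]: E(K, 0b11110000) = 0b01001011.
C[1]: E(K, 0b01110100) = 0b01000010.

C[0] = 0b01001011, C[1] = 0b01000010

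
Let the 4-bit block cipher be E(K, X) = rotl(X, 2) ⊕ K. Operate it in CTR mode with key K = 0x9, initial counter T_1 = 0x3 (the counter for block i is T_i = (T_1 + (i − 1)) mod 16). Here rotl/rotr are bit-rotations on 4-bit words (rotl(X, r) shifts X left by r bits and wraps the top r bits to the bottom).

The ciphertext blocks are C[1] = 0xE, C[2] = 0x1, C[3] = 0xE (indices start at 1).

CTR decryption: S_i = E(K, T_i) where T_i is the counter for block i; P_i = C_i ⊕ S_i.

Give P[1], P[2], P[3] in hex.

P[1]: T = 0x3, S = E(K, T) = 0x5; 0xE ⊕ 0x5 = 0xB.
P[2]: T = 0x4, S = E(K, T) = 0x8; 0x1 ⊕ 0x8 = 0x9.
P[3]: T = 0x5, S = E(K, T) = 0xC; 0xE ⊕ 0xC = 0x2.

P[1] = 0xB, P[2] = 0x9, P[3] = 0x2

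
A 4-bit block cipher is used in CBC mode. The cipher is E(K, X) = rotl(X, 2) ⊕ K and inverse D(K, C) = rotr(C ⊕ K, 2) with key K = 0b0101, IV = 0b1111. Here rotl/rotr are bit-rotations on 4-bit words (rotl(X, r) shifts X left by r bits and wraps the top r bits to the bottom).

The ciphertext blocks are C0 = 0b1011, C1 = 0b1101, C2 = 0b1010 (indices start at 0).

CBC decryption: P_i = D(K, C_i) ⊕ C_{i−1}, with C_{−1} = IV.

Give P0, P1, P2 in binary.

P0: D(K, 0b1011) = 0b1011; 0b1011 ⊕ 0b1111 = 0b0100.
P1: D(K, 0b1101) = 0b0010; 0b0010 ⊕ 0b1011 = 0b1001.
P2: D(K, 0b1010) = 0b1111; 0b1111 ⊕ 0b1101 = 0b0010.

P0 = 0b0100, P1 = 0b1001, P2 = 0b0010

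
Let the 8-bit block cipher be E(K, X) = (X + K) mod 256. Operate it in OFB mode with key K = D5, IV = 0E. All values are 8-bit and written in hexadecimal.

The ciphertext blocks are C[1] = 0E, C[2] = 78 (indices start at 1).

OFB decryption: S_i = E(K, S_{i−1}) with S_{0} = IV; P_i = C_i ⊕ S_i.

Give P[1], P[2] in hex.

P[1] = ED, P[2] = C0

P[1]: S = E(K, 0E) = E3; 0E ⊕ E3 = ED.
P[2]: S = E(K, E3) = B8; 78 ⊕ B8 = C0.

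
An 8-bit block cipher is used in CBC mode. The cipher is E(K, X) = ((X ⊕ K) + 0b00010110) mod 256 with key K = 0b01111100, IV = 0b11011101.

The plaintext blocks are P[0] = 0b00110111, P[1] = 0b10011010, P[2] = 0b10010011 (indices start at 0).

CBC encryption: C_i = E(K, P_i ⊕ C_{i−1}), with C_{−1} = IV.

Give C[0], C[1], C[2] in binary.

C[0]: P[0] ⊕ 0b11011101 = 0b11101010; E(K, 0b11101010) = 0b10101100.
C[1]: P[1] ⊕ 0b10101100 = 0b00110110; E(K, 0b00110110) = 0b01100000.
C[2]: P[2] ⊕ 0b01100000 = 0b11110011; E(K, 0b11110011) = 0b10100101.

C[0] = 0b10101100, C[1] = 0b01100000, C[2] = 0b10100101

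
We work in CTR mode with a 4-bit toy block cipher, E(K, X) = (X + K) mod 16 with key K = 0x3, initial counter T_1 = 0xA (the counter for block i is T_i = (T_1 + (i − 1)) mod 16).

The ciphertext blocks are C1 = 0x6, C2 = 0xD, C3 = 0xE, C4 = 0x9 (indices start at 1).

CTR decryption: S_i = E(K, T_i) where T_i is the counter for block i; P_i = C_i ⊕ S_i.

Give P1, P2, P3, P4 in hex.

P1 = 0xB, P2 = 0x3, P3 = 0x1, P4 = 0x9

P1: T = 0xA, S = E(K, T) = 0xD; 0x6 ⊕ 0xD = 0xB.
P2: T = 0xB, S = E(K, T) = 0xE; 0xD ⊕ 0xE = 0x3.
P3: T = 0xC, S = E(K, T) = 0xF; 0xE ⊕ 0xF = 0x1.
P4: T = 0xD, S = E(K, T) = 0x0; 0x9 ⊕ 0x0 = 0x9.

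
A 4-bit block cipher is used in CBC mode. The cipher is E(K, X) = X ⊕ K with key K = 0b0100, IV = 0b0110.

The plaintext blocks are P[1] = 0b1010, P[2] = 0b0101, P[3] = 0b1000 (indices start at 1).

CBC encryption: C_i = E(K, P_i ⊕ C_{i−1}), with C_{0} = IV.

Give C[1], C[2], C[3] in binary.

C[1]: P[1] ⊕ 0b0110 = 0b1100; E(K, 0b1100) = 0b1000.
C[2]: P[2] ⊕ 0b1000 = 0b1101; E(K, 0b1101) = 0b1001.
C[3]: P[3] ⊕ 0b1001 = 0b0001; E(K, 0b0001) = 0b0101.

C[1] = 0b1000, C[2] = 0b1001, C[3] = 0b0101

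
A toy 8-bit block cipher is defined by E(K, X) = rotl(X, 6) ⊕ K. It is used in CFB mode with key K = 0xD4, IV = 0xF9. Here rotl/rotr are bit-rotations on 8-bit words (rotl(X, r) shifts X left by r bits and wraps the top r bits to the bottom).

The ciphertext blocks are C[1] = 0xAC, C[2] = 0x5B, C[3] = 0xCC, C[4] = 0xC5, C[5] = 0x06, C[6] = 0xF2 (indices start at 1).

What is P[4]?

P[4] = 0x22

CFB decryption: P_i = C_i ⊕ E(K, C_{i−1}), with C_{0} = IV.
P[4]: E(K, 0xCC) = 0xE7; 0xC5 ⊕ 0xE7 = 0x22.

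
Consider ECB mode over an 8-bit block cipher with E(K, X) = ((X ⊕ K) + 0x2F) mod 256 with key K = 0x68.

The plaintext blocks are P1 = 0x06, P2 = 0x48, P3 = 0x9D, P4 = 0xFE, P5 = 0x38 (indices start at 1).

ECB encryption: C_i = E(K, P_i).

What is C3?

C3 = 0x24

C3: E(K, 0x9D) = 0x24.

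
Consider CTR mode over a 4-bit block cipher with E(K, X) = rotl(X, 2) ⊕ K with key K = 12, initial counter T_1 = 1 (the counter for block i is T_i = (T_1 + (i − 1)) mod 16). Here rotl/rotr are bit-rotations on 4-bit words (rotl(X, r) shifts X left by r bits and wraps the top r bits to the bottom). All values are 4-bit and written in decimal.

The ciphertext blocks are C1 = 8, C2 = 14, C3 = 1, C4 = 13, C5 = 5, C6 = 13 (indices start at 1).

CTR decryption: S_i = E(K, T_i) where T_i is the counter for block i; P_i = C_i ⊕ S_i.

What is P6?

P6 = 8

P6: T = 6, S = E(K, T) = 5; 13 ⊕ 5 = 8.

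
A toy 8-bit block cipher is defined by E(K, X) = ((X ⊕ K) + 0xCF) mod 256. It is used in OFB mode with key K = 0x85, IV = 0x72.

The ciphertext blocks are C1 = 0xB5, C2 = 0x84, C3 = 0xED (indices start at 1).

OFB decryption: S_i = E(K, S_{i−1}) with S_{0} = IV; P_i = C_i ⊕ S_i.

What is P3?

P3 = 0x8B

P1: S = E(K, 0x72) = 0xC6; 0xB5 ⊕ 0xC6 = 0x73.
P2: S = E(K, 0xC6) = 0x12; 0x84 ⊕ 0x12 = 0x96.
P3: S = E(K, 0x12) = 0x66; 0xED ⊕ 0x66 = 0x8B.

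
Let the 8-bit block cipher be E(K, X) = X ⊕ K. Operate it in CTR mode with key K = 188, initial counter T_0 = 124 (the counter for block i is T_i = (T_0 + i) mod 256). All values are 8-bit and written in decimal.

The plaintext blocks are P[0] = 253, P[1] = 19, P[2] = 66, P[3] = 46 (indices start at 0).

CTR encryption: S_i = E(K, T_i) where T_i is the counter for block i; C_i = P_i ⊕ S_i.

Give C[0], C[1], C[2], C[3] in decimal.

C[0] = 61, C[1] = 210, C[2] = 128, C[3] = 237

C[0]: T = 124, S = E(K, T) = 192; 253 ⊕ 192 = 61.
C[1]: T = 125, S = E(K, T) = 193; 19 ⊕ 193 = 210.
C[2]: T = 126, S = E(K, T) = 194; 66 ⊕ 194 = 128.
C[3]: T = 127, S = E(K, T) = 195; 46 ⊕ 195 = 237.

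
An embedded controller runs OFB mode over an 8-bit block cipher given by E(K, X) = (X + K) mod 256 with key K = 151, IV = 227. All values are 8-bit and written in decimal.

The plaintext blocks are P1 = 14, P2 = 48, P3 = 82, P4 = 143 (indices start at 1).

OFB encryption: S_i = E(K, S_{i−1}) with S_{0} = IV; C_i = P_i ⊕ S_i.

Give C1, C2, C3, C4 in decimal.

C1: S = E(K, 227) = 122; 14 ⊕ 122 = 116.
C2: S = E(K, 122) = 17; 48 ⊕ 17 = 33.
C3: S = E(K, 17) = 168; 82 ⊕ 168 = 250.
C4: S = E(K, 168) = 63; 143 ⊕ 63 = 176.

C1 = 116, C2 = 33, C3 = 250, C4 = 176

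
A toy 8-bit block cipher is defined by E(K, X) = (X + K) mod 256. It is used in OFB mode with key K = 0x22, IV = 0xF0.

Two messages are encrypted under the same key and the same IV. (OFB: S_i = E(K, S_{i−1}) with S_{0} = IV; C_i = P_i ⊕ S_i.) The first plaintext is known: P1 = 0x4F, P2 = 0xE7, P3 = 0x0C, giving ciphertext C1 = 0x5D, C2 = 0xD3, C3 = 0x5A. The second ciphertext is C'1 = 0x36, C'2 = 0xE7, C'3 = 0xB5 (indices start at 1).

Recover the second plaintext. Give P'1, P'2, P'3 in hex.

P'1 = 0x24, P'2 = 0xD3, P'3 = 0xE3

In OFB with a reused IV, both messages share the same keystream S_i, so C_i ⊕ C'_i = P_i ⊕ P'_i and thus P'_i = P_i ⊕ C_i ⊕ C'_i.
P'1: 0x4F ⊕ 0x5D ⊕ 0x36 = 0x24.
P'2: 0xE7 ⊕ 0xD3 ⊕ 0xE7 = 0xD3.
P'3: 0x0C ⊕ 0x5A ⊕ 0xB5 = 0xE3.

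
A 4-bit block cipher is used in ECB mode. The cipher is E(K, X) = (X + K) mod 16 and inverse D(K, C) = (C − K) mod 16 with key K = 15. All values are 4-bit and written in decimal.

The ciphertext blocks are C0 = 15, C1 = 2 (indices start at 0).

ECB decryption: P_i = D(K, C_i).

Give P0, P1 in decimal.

P0: D(K, 15) = 0.
P1: D(K, 2) = 3.

P0 = 0, P1 = 3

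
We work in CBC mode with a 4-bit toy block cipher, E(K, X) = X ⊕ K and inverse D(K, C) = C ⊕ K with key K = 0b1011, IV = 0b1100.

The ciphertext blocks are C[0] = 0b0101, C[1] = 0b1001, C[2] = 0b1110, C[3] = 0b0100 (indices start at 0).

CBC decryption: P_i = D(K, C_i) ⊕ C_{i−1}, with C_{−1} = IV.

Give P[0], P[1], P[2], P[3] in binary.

P[0]: D(K, 0b0101) = 0b1110; 0b1110 ⊕ 0b1100 = 0b0010.
P[1]: D(K, 0b1001) = 0b0010; 0b0010 ⊕ 0b0101 = 0b0111.
P[2]: D(K, 0b1110) = 0b0101; 0b0101 ⊕ 0b1001 = 0b1100.
P[3]: D(K, 0b0100) = 0b1111; 0b1111 ⊕ 0b1110 = 0b0001.

P[0] = 0b0010, P[1] = 0b0111, P[2] = 0b1100, P[3] = 0b0001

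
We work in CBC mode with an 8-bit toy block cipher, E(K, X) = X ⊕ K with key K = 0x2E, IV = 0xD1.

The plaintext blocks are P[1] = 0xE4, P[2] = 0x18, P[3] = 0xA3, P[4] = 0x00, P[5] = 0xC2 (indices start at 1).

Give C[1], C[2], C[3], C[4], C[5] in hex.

CBC encryption: C_i = E(K, P_i ⊕ C_{i−1}), with C_{0} = IV.
C[1]: P[1] ⊕ 0xD1 = 0x35; E(K, 0x35) = 0x1B.
C[2]: P[2] ⊕ 0x1B = 0x03; E(K, 0x03) = 0x2D.
C[3]: P[3] ⊕ 0x2D = 0x8E; E(K, 0x8E) = 0xA0.
C[4]: P[4] ⊕ 0xA0 = 0xA0; E(K, 0xA0) = 0x8E.
C[5]: P[5] ⊕ 0x8E = 0x4C; E(K, 0x4C) = 0x62.

C[1] = 0x1B, C[2] = 0x2D, C[3] = 0xA0, C[4] = 0x8E, C[5] = 0x62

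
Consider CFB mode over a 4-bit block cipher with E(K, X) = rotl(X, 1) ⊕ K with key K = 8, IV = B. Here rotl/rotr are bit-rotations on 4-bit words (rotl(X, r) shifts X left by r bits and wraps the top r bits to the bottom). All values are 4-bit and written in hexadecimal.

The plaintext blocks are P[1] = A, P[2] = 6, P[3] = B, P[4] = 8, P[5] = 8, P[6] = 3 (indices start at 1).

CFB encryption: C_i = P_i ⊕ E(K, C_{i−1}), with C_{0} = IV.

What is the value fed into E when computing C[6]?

E

C[1]: E(K, B) = F; A ⊕ F = 5.
C[2]: E(K, 5) = 2; 6 ⊕ 2 = 4.
C[3]: E(K, 4) = 0; B ⊕ 0 = B.
C[4]: E(K, B) = F; 8 ⊕ F = 7.
C[5]: E(K, 7) = 6; 8 ⊕ 6 = E.
C[6]: E(K, E) = 5; 3 ⊕ 5 = 6.
So the input to E for block [6] is E.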